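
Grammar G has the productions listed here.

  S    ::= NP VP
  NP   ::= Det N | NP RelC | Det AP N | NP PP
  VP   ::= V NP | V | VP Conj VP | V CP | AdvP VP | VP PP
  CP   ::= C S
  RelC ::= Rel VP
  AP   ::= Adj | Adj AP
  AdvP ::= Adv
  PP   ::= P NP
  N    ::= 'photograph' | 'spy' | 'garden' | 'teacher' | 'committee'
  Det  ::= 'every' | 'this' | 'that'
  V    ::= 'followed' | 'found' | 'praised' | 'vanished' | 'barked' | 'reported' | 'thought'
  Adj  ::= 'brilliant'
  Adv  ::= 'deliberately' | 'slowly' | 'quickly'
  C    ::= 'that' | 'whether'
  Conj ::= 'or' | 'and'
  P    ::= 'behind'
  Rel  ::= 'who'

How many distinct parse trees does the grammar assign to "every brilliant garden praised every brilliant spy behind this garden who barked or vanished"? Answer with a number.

6

Two of the 6 distinct bracketings:
[S [NP [Det every] [AP [Adj brilliant]] [N garden]] [VP [V praised] [NP [NP [NP [Det every] [AP [Adj brilliant]] [N spy]] [PP [P behind] [NP [Det this] [N garden]]]] [RelC [Rel who] [VP [VP [V barked]] [Conj or] [VP [V vanished]]]]]]]
[S [NP [Det every] [AP [Adj brilliant]] [N garden]] [VP [V praised] [NP [NP [Det every] [AP [Adj brilliant]] [N spy]] [PP [P behind] [NP [NP [Det this] [N garden]] [RelC [Rel who] [VP [VP [V barked]] [Conj or] [VP [V vanished]]]]]]]]]
The trees differ in how a recursive rule is bracketed over the same span.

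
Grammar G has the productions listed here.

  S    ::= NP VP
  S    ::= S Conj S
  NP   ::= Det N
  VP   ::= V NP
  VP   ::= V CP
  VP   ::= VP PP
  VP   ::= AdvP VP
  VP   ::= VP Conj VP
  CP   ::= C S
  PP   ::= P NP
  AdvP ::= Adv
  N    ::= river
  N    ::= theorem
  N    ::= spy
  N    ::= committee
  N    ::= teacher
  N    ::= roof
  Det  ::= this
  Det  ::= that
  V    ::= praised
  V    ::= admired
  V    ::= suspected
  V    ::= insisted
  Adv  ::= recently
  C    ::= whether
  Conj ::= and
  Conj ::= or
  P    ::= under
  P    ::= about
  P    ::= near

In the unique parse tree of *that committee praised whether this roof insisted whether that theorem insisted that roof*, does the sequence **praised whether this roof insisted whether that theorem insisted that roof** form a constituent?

Yes

[S [NP [Det that] [N committee]] [VP [V praised] [CP [C whether] [S [NP [Det this] [N roof]] [VP [V insisted] [CP [C whether] [S [NP [Det that] [N theorem]] [VP [V insisted] [NP [Det that] [N roof]]]]]]]]]]
The words 'praised whether this roof insisted whether that theorem insisted that roof' are exhaustively dominated by a single VP node (built by VP → V CP), so they form a constituent.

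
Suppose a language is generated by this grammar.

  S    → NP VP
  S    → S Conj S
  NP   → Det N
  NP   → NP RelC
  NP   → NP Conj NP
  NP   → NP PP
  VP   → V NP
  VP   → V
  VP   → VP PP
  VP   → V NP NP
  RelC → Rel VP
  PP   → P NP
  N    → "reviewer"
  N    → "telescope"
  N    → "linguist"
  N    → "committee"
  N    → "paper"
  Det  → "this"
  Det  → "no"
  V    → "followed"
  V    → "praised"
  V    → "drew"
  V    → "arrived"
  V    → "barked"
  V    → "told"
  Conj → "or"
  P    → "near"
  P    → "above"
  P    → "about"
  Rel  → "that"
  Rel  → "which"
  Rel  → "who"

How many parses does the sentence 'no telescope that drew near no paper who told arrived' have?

Two of the 4 distinct bracketings:
[S [NP [NP [Det no] [N telescope]] [RelC [Rel that] [VP [VP [V drew]] [PP [P near] [NP [NP [Det no] [N paper]] [RelC [Rel who] [VP [V told]]]]]]]] [VP [V arrived]]]
[S [NP [NP [NP [Det no] [N telescope]] [RelC [Rel that] [VP [VP [V drew]] [PP [P near] [NP [Det no] [N paper]]]]]] [RelC [Rel who] [VP [V told]]]] [VP [V arrived]]]
The trees differ in how a recursive rule is bracketed over the same span.

4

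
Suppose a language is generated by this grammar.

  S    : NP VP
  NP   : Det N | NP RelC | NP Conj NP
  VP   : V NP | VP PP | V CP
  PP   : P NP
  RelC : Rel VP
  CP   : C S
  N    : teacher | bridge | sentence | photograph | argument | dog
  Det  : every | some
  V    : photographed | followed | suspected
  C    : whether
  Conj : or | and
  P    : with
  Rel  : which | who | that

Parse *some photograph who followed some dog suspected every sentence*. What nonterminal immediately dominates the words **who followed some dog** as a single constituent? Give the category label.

RelC

S
  NP
    NP
      Det: some
      N: photograph
    RelC
      Rel: who
      VP
        V: followed
        NP
          Det: some
          N: dog
  VP
    V: suspected
    NP
      Det: every
      N: sentence
The span 'who followed some dog' is the RelC node built by RelC → Rel VP.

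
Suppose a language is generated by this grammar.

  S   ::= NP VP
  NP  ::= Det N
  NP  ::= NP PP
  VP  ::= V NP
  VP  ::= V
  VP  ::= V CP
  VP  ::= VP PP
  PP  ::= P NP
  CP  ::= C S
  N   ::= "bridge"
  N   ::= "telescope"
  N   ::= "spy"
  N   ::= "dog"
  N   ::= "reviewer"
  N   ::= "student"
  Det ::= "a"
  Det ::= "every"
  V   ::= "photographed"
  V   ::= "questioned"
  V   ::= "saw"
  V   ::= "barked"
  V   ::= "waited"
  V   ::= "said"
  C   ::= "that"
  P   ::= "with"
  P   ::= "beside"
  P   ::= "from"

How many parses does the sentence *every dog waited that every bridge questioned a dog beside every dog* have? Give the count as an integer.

3

Two of the 3 distinct bracketings:
[S [NP [Det every] [N dog]] [VP [V waited] [CP [C that] [S [NP [Det every] [N bridge]] [VP [V questioned] [NP [NP [Det a] [N dog]] [PP [P beside] [NP [Det every] [N dog]]]]]]]]]
[S [NP [Det every] [N dog]] [VP [V waited] [CP [C that] [S [NP [Det every] [N bridge]] [VP [VP [V questioned] [NP [Det a] [N dog]]] [PP [P beside] [NP [Det every] [N dog]]]]]]]]
The difference turns on whether NP → NP PP is used at the relevant span, versus an alternative expansion of NP.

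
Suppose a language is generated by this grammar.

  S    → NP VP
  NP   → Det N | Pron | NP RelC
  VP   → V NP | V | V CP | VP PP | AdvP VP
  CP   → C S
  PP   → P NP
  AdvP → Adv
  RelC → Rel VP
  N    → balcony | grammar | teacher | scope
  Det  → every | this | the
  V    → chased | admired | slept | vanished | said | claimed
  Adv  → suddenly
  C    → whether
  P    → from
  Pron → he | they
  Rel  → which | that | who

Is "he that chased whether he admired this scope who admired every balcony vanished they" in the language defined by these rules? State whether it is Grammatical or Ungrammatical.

Grammatical

[S [NP [NP [Pron he]] [RelC [Rel that] [VP [V chased] [CP [C whether] [S [NP [Pron he]] [VP [V admired] [NP [NP [Det this] [N scope]] [RelC [Rel who] [VP [V admired] [NP [Det every] [N balcony]]]]]]]]]]] [VP [V vanished] [NP [Pron they]]]]
Every word is introduced by a lexical rule and the phrasal rules combine the resulting categories into a single S.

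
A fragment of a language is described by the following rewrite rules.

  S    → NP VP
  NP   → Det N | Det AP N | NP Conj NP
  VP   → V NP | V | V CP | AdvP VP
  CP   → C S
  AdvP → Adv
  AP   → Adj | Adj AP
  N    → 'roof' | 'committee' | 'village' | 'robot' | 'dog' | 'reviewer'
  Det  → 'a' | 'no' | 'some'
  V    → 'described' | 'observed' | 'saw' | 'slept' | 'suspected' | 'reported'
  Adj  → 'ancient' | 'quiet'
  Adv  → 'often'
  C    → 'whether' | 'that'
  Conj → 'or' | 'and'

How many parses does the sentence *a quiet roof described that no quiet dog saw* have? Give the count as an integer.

1

[S [NP [Det a] [AP [Adj quiet]] [N roof]] [VP [V described] [CP [C that] [S [NP [Det no] [AP [Adj quiet]] [N dog]] [VP [V saw]]]]]]
No rule offers an alternative attachment or grouping for any span, so this is the only derivation.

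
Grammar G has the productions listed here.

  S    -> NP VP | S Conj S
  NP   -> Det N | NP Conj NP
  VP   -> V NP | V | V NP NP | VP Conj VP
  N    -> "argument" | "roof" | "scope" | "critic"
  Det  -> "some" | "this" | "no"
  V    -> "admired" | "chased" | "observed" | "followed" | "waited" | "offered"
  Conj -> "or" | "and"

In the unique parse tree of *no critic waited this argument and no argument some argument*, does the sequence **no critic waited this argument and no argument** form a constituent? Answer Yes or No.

[S [NP [Det no] [N critic]] [VP [V waited] [NP [NP [Det this] [N argument]] [Conj and] [NP [Det no] [N argument]]] [NP [Det some] [N argument]]]]
The smallest constituent containing 'no critic waited this argument and no argument' is the S spanning 'no critic waited this argument and no argument some argument'; no single node in the tree dominates exactly the given words.

No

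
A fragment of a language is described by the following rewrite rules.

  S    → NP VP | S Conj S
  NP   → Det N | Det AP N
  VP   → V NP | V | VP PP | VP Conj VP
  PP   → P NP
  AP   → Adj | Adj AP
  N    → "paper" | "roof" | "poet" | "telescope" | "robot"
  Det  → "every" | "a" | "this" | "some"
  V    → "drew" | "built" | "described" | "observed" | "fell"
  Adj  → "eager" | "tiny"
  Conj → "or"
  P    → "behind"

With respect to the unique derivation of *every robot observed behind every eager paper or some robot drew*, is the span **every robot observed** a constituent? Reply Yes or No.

[S [S [NP [Det every] [N robot]] [VP [VP [V observed]] [PP [P behind] [NP [Det every] [AP [Adj eager]] [N paper]]]]] [Conj or] [S [NP [Det some] [N robot]] [VP [V drew]]]]
The smallest constituent containing 'every robot observed' is the S spanning 'every robot observed behind every eager paper'; no single node in the tree dominates exactly the given words.

No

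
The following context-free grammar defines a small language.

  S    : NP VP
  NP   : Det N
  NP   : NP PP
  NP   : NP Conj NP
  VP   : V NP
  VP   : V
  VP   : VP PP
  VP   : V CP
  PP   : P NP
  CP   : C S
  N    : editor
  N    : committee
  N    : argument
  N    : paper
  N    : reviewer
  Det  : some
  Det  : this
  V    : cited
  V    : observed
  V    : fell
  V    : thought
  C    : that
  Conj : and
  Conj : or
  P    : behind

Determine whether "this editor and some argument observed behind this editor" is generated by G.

S
  NP
    NP
      Det: this
      N: editor
    Conj: and
    NP
      Det: some
      N: argument
  VP
    VP
      V: observed
    PP
      P: behind
      NP
        Det: this
        N: editor
The bracketing above is licensed at every node by one of the given productions, with S at the root.

Grammatical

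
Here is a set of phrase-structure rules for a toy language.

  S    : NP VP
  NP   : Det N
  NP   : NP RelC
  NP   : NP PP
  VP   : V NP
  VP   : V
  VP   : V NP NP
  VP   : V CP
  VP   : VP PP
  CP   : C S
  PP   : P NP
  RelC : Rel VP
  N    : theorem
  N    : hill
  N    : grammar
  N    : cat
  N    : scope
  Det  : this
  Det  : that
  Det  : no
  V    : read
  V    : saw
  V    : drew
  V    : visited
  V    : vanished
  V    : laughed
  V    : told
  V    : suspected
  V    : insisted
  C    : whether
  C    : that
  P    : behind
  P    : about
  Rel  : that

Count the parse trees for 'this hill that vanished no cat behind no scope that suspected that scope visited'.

9

Two of the 9 distinct bracketings:
[S [NP [NP [Det this] [N hill]] [RelC [Rel that] [VP [V vanished] [NP [NP [NP [Det no] [N cat]] [PP [P behind] [NP [Det no] [N scope]]]] [RelC [Rel that] [VP [V suspected] [NP [Det that] [N scope]]]]]]]] [VP [V visited]]]
[S [NP [NP [Det this] [N hill]] [RelC [Rel that] [VP [V vanished] [NP [NP [Det no] [N cat]] [PP [P behind] [NP [NP [Det no] [N scope]] [RelC [Rel that] [VP [V suspected] [NP [Det that] [N scope]]]]]]]]]] [VP [V visited]]]
The trees differ in how a recursive rule is bracketed over the same span.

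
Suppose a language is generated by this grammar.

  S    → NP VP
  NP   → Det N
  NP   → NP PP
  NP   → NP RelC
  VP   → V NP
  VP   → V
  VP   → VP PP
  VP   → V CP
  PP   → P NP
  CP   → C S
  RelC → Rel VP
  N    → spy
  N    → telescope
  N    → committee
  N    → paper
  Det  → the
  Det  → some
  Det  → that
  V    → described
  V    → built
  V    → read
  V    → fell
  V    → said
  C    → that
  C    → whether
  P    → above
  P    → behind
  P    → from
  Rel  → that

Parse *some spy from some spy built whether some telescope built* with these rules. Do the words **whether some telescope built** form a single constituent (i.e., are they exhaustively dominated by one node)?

[S [NP [NP [Det some] [N spy]] [PP [P from] [NP [Det some] [N spy]]]] [VP [V built] [CP [C whether] [S [NP [Det some] [N telescope]] [VP [V built]]]]]]
The words 'whether some telescope built' are exhaustively dominated by a single CP node (built by CP → C S), so they form a constituent.

Yes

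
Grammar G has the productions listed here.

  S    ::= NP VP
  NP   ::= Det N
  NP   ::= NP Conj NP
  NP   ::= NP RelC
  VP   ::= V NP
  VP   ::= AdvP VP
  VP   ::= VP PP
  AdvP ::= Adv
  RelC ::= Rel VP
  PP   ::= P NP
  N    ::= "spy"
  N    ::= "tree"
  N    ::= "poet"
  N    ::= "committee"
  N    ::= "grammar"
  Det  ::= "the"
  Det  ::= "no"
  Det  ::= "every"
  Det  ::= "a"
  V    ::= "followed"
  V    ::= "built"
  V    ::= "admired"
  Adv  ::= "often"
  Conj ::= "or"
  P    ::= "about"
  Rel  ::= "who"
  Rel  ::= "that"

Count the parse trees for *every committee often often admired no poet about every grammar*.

Two of the 3 distinct bracketings:
[S [NP [Det every] [N committee]] [VP [AdvP [Adv often]] [VP [AdvP [Adv often]] [VP [VP [V admired] [NP [Det no] [N poet]]] [PP [P about] [NP [Det every] [N grammar]]]]]]]
[S [NP [Det every] [N committee]] [VP [AdvP [Adv often]] [VP [VP [AdvP [Adv often]] [VP [V admired] [NP [Det no] [N poet]]]] [PP [P about] [NP [Det every] [N grammar]]]]]]
The trees differ in how a recursive rule is bracketed over the same span.

3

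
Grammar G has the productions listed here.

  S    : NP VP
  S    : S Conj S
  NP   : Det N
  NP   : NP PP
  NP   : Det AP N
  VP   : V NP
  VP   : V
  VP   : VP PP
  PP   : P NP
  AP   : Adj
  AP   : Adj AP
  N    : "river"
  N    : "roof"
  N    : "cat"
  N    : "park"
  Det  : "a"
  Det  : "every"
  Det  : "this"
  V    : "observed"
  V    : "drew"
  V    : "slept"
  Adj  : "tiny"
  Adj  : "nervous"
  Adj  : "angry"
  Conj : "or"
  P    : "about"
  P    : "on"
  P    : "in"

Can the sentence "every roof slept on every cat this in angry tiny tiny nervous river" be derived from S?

Ungrammatical

An N word can never sit immediately before a Det word in any string this grammar generates, so the substring 'cat this' rules out a derivation.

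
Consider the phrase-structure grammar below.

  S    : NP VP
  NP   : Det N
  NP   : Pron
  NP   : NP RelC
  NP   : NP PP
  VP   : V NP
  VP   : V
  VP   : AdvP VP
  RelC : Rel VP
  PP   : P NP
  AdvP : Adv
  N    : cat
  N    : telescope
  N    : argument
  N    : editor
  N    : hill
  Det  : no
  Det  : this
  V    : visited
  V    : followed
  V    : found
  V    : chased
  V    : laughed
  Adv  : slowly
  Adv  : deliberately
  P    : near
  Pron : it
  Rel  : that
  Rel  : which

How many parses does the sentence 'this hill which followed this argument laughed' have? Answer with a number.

[S [NP [NP [Det this] [N hill]] [RelC [Rel which] [VP [V followed] [NP [Det this] [N argument]]]]] [VP [V laughed]]]
No rule offers an alternative attachment or grouping for any span, so this is the only derivation.

1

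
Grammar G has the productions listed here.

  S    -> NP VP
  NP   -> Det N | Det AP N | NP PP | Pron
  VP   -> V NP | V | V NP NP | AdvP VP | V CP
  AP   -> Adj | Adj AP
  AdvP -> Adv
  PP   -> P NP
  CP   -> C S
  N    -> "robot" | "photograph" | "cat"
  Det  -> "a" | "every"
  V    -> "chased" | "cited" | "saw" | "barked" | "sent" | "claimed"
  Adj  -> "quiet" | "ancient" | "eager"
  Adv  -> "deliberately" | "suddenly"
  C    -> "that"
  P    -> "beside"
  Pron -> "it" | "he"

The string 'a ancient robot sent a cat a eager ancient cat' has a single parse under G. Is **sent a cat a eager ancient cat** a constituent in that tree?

[S [NP [Det a] [AP [Adj ancient]] [N robot]] [VP [V sent] [NP [Det a] [N cat]] [NP [Det a] [AP [Adj eager] [AP [Adj ancient]]] [N cat]]]]
The words 'sent a cat a eager ancient cat' are exhaustively dominated by a single VP node (built by VP → V NP NP), so they form a constituent.

Yes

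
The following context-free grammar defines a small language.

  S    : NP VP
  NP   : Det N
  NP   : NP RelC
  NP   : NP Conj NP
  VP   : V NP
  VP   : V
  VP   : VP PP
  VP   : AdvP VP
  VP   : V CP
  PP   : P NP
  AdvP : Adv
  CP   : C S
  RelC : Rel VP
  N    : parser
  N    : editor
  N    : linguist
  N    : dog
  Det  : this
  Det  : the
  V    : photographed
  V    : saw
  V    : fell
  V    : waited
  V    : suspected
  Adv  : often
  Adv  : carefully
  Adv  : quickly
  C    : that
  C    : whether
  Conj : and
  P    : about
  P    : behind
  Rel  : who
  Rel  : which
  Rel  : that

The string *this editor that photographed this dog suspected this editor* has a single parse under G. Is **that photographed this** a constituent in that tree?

No

[S [NP [NP [Det this] [N editor]] [RelC [Rel that] [VP [V photographed] [NP [Det this] [N dog]]]]] [VP [V suspected] [NP [Det this] [N editor]]]]
The smallest constituent containing 'that photographed this' is the RelC spanning 'that photographed this dog'; no single node in the tree dominates exactly the given words.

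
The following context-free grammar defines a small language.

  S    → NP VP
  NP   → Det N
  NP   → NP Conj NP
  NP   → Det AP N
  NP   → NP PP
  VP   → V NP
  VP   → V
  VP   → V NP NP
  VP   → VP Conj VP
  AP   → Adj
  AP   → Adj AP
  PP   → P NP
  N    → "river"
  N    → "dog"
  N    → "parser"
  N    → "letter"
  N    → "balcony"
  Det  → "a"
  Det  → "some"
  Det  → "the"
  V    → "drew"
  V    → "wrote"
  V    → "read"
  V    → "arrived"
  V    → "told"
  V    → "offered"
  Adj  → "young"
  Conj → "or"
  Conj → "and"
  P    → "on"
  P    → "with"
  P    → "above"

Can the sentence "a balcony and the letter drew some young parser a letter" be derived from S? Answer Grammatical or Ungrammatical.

S
  NP
    NP
      Det: a
      N: balcony
    Conj: and
    NP
      Det: the
      N: letter
  VP
    V: drew
    NP
      Det: some
      AP
        Adj: young
      N: parser
    NP
      Det: a
      N: letter
Each bracket corresponds to one application of a listed rule, so the string is derivable from S.

Grammatical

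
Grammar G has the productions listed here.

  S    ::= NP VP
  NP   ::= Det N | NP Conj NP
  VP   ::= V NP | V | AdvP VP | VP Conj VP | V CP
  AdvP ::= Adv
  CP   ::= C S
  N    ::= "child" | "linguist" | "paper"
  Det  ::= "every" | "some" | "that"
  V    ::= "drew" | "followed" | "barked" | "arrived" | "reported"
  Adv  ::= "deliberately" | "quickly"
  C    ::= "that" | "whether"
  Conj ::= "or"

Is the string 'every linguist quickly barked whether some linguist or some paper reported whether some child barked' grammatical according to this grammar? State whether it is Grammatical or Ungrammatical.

Grammatical

[S [NP [Det every] [N linguist]] [VP [AdvP [Adv quickly]] [VP [V barked] [CP [C whether] [S [NP [NP [Det some] [N linguist]] [Conj or] [NP [Det some] [N paper]]] [VP [V reported] [CP [C whether] [S [NP [Det some] [N child]] [VP [V barked]]]]]]]]]]
The bracketing above is licensed at every node by one of the given productions, with S at the root.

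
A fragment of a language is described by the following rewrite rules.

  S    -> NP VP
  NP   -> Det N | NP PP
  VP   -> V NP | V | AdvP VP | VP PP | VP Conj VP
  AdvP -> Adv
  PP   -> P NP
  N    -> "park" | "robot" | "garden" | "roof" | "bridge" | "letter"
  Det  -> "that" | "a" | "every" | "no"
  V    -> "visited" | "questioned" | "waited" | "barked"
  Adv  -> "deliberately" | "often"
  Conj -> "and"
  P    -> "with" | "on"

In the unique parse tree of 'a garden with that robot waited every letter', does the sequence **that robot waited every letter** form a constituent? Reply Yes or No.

No

[S [NP [NP [Det a] [N garden]] [PP [P with] [NP [Det that] [N robot]]]] [VP [V waited] [NP [Det every] [N letter]]]]
The smallest constituent containing 'that robot waited every letter' is the S spanning 'a garden with that robot waited every letter'; no single node in the tree dominates exactly the given words.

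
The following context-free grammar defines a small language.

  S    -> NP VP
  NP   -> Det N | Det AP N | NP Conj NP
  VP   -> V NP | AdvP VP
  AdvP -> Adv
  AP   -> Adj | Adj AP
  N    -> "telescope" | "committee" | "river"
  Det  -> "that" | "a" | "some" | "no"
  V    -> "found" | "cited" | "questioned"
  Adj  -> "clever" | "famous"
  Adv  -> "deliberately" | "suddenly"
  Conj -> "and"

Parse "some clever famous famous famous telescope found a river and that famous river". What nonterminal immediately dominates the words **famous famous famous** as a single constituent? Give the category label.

S
  NP
    Det: some
    AP
      Adj: clever
      AP
        Adj: famous
        AP
          Adj: famous
          AP
            Adj: famous
    N: telescope
  VP
    V: found
    NP
      NP
        Det: a
        N: river
      Conj: and
      NP
        Det: that
        AP
          Adj: famous
        N: river
The span 'famous famous famous' is the AP node built by AP → Adj AP.

AP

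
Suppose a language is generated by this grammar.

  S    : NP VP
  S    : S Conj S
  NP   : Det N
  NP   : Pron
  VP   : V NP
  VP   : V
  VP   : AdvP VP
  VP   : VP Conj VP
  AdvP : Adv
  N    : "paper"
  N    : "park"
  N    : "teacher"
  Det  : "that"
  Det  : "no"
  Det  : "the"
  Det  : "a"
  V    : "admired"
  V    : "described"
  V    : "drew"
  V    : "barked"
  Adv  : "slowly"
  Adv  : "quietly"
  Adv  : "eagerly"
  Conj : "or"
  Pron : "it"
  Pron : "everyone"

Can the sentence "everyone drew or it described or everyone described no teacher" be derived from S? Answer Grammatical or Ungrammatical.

Grammatical

S
  S
    NP
      Pron: everyone
    VP
      V: drew
  Conj: or
  S
    S
      NP
        Pron: it
      VP
        V: described
    Conj: or
    S
      NP
        Pron: everyone
      VP
        V: described
        NP
          Det: no
          N: teacher
Every word is introduced by a lexical rule and the phrasal rules combine the resulting categories into a single S.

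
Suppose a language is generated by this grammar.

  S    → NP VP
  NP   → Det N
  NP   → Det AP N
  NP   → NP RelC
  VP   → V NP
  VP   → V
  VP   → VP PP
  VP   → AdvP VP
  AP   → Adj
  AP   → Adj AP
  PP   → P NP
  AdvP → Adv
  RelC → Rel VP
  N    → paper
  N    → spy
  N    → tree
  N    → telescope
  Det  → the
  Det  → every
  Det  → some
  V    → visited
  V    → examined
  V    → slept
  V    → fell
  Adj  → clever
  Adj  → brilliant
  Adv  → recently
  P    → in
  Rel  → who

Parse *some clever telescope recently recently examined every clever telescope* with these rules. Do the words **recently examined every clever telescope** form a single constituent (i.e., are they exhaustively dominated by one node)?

[S [NP [Det some] [AP [Adj clever]] [N telescope]] [VP [AdvP [Adv recently]] [VP [AdvP [Adv recently]] [VP [V examined] [NP [Det every] [AP [Adj clever]] [N telescope]]]]]]
The words 'recently examined every clever telescope' are exhaustively dominated by a single VP node (built by VP → AdvP VP), so they form a constituent.

Yes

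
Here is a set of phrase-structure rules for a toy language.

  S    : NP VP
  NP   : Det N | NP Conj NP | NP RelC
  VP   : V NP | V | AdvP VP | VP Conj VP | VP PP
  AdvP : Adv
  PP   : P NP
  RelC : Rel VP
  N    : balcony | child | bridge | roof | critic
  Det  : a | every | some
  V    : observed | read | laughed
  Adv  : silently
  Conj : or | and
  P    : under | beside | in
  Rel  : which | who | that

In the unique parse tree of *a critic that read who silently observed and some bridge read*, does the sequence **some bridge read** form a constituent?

No

[S [NP [NP [NP [NP [Det a] [N critic]] [RelC [Rel that] [VP [V read]]]] [RelC [Rel who] [VP [AdvP [Adv silently]] [VP [V observed]]]]] [Conj and] [NP [Det some] [N bridge]]] [VP [V read]]]
The smallest constituent containing 'some bridge read' is the S spanning 'a critic that read who silently observed and some bridge read'; no single node in the tree dominates exactly the given words.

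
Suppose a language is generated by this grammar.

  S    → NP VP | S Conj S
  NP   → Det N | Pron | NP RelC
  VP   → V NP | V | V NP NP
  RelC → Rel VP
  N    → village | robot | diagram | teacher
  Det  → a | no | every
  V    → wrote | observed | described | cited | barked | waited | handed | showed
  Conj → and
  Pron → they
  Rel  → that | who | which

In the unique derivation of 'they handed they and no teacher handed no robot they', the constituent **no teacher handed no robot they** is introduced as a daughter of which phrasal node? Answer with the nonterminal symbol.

[S [S [NP [Pron they]] [VP [V handed] [NP [Pron they]]]] [Conj and] [S [NP [Det no] [N teacher]] [VP [V handed] [NP [Det no] [N robot]] [NP [Pron they]]]]]
The span 'no teacher handed no robot they' is the S node built by S → NP VP.
Its mother is the S built by S → S Conj S.

S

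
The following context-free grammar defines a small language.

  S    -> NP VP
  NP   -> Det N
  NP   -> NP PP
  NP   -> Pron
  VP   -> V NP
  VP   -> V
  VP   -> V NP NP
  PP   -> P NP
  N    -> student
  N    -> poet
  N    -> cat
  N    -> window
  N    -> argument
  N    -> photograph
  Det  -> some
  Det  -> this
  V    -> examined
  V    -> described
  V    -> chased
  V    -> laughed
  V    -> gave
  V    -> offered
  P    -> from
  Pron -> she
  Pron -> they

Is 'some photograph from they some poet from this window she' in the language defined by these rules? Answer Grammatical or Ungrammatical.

Ungrammatical

For S → NP VP, every NP-prefix leaves a non-VP remainder: after 'some photograph' the remainder is not a VP; after 'some photograph from they' the remainder is not a VP.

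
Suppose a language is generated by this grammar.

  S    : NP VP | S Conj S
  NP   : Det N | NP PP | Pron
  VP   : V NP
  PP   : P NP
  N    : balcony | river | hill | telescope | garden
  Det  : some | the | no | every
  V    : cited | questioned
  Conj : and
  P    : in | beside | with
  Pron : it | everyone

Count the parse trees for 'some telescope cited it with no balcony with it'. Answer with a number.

2

The two bracketings:
[S [NP [Det some] [N telescope]] [VP [V cited] [NP [NP [Pron it]] [PP [P with] [NP [NP [Det no] [N balcony]] [PP [P with] [NP [Pron it]]]]]]]]
[S [NP [Det some] [N telescope]] [VP [V cited] [NP [NP [NP [Pron it]] [PP [P with] [NP [Det no] [N balcony]]]] [PP [P with] [NP [Pron it]]]]]]
The trees differ in how a recursive rule is bracketed over the same span.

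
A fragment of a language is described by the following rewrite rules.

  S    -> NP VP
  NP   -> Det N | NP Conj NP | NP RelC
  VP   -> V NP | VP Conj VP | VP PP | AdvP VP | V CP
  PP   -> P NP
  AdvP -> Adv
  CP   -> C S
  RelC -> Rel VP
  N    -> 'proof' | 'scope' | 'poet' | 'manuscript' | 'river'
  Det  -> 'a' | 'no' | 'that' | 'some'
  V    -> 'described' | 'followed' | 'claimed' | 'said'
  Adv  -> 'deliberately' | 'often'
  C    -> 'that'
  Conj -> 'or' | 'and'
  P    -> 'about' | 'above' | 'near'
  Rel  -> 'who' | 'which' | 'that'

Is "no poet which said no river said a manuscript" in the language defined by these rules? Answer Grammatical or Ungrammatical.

[S [NP [NP [Det no] [N poet]] [RelC [Rel which] [VP [V said] [NP [Det no] [N river]]]]] [VP [V said] [NP [Det a] [N manuscript]]]]
Each bracket corresponds to one application of a listed rule, so the string is derivable from S.

Grammatical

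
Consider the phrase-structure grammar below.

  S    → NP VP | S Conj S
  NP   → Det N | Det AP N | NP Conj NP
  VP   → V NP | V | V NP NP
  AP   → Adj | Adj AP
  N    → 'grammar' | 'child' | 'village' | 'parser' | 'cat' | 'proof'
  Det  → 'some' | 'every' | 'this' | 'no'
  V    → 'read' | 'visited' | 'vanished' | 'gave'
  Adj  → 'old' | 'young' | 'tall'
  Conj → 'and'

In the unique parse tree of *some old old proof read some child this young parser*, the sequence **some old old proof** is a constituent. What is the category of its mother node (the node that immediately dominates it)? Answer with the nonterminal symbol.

S

S
  NP
    Det: some
    AP
      Adj: old
      AP
        Adj: old
    N: proof
  VP
    V: read
    NP
      Det: some
      N: child
    NP
      Det: this
      AP
        Adj: young
      N: parser
The span 'some old old proof' is the NP node built by NP → Det AP N.
Its mother is the S built by S → NP VP.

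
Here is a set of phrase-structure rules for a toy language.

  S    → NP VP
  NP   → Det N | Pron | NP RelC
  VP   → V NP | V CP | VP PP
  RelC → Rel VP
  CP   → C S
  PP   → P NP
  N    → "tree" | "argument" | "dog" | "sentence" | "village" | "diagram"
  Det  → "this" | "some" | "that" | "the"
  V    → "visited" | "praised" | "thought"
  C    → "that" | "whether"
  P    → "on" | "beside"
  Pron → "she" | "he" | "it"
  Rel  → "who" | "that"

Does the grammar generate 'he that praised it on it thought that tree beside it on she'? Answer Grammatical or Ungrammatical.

Grammatical

[S [NP [NP [Pron he]] [RelC [Rel that] [VP [VP [V praised] [NP [Pron it]]] [PP [P on] [NP [Pron it]]]]]] [VP [VP [VP [V thought] [NP [Det that] [N tree]]] [PP [P beside] [NP [Pron it]]]] [PP [P on] [NP [Pron she]]]]]
Each bracket corresponds to one application of a listed rule, so the string is derivable from S.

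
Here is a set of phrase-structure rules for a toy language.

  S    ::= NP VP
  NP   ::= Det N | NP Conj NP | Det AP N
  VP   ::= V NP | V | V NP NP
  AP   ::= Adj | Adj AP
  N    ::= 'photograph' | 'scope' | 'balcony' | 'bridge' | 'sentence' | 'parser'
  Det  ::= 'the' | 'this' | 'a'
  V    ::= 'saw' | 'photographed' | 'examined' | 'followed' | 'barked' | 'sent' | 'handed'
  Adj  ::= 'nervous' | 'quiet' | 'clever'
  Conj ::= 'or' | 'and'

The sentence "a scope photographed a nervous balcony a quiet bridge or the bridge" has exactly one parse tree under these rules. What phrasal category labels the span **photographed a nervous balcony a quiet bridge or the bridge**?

[S [NP [Det a] [N scope]] [VP [V photographed] [NP [Det a] [AP [Adj nervous]] [N balcony]] [NP [NP [Det a] [AP [Adj quiet]] [N bridge]] [Conj or] [NP [Det the] [N bridge]]]]]
The span 'photographed a nervous balcony a quiet bridge or the bridge' is the VP node built by VP → V NP NP.

VP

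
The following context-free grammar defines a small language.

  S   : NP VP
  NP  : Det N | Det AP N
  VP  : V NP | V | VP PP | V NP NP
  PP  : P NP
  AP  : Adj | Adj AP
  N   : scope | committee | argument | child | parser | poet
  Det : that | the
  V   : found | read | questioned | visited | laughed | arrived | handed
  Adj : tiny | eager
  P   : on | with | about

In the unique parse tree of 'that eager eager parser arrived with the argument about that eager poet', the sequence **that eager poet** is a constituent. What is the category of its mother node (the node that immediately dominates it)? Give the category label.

[S [NP [Det that] [AP [Adj eager] [AP [Adj eager]]] [N parser]] [VP [VP [VP [V arrived]] [PP [P with] [NP [Det the] [N argument]]]] [PP [P about] [NP [Det that] [AP [Adj eager]] [N poet]]]]]
The span 'that eager poet' is the NP node built by NP → Det AP N.
Its mother is the PP built by PP → P NP.

PP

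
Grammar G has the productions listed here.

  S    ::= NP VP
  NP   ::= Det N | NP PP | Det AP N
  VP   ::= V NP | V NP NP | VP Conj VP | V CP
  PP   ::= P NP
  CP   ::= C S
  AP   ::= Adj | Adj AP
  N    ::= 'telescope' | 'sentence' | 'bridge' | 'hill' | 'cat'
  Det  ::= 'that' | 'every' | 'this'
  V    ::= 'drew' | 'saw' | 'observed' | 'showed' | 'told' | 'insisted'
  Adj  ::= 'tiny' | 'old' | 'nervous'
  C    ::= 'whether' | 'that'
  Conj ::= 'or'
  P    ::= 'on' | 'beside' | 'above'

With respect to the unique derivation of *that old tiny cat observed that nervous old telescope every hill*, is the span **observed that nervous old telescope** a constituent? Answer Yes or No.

[S [NP [Det that] [AP [Adj old] [AP [Adj tiny]]] [N cat]] [VP [V observed] [NP [Det that] [AP [Adj nervous] [AP [Adj old]]] [N telescope]] [NP [Det every] [N hill]]]]
The smallest constituent containing 'observed that nervous old telescope' is the VP spanning 'observed that nervous old telescope every hill'; no single node in the tree dominates exactly the given words.

No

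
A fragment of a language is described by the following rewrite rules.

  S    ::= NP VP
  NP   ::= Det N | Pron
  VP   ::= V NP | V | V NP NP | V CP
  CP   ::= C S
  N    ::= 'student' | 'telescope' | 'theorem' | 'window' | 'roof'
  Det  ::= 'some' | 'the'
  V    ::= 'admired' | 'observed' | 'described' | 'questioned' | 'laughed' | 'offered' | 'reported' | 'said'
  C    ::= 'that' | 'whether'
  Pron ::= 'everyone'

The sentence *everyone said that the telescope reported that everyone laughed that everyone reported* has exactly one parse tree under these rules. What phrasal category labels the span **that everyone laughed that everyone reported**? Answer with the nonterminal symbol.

CP

S
  NP
    Pron: everyone
  VP
    V: said
    CP
      C: that
      S
        NP
          Det: the
          N: telescope
        VP
          V: reported
          CP
            C: that
            S
              NP
                Pron: everyone
              VP
                V: laughed
                CP
                  C: that
                  S
                    NP
                      Pron: everyone
                    VP
                      V: reported
The span 'that everyone laughed that everyone reported' is the CP node built by CP → C S.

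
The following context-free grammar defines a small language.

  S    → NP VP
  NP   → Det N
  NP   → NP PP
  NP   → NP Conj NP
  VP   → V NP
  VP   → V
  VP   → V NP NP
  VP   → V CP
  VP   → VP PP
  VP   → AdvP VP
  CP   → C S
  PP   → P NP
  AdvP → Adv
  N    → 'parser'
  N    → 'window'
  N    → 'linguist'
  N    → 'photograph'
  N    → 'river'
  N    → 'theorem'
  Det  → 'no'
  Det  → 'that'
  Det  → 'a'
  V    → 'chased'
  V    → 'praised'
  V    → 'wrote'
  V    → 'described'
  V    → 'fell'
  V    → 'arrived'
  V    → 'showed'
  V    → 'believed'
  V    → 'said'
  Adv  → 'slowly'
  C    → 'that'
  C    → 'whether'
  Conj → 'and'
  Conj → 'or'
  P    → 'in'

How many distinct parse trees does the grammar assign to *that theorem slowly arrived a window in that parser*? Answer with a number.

3

Two of the 3 distinct bracketings:
[S [NP [Det that] [N theorem]] [VP [VP [AdvP [Adv slowly]] [VP [V arrived] [NP [Det a] [N window]]]] [PP [P in] [NP [Det that] [N parser]]]]]
[S [NP [Det that] [N theorem]] [VP [AdvP [Adv slowly]] [VP [V arrived] [NP [NP [Det a] [N window]] [PP [P in] [NP [Det that] [N parser]]]]]]]
The difference turns on whether NP → NP PP is used at the relevant span, versus an alternative expansion of NP.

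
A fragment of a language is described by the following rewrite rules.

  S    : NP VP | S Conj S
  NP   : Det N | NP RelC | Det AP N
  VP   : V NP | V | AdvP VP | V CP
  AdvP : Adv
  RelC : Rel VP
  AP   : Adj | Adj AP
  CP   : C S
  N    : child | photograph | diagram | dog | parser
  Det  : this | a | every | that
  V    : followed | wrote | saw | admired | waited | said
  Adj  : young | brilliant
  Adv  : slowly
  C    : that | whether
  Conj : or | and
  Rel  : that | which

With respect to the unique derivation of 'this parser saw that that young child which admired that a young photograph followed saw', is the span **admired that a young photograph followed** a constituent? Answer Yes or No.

[S [NP [Det this] [N parser]] [VP [V saw] [CP [C that] [S [NP [NP [Det that] [AP [Adj young]] [N child]] [RelC [Rel which] [VP [V admired] [CP [C that] [S [NP [Det a] [AP [Adj young]] [N photograph]] [VP [V followed]]]]]]] [VP [V saw]]]]]]
The words 'admired that a young photograph followed' are exhaustively dominated by a single VP node (built by VP → V CP), so they form a constituent.

Yes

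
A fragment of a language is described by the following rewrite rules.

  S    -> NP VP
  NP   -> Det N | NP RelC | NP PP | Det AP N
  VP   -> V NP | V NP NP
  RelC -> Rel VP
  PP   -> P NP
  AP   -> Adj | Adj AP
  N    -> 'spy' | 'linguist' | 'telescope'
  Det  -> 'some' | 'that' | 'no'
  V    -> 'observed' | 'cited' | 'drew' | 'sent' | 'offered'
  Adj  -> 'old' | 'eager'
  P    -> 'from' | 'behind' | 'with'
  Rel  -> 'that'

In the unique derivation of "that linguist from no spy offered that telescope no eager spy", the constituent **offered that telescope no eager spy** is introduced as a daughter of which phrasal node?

S

S
  NP
    NP
      Det: that
      N: linguist
    PP
      P: from
      NP
        Det: no
        N: spy
  VP
    V: offered
    NP
      Det: that
      N: telescope
    NP
      Det: no
      AP
        Adj: eager
      N: spy
The span 'offered that telescope no eager spy' is the VP node built by VP → V NP NP.
Its mother is the S built by S → NP VP.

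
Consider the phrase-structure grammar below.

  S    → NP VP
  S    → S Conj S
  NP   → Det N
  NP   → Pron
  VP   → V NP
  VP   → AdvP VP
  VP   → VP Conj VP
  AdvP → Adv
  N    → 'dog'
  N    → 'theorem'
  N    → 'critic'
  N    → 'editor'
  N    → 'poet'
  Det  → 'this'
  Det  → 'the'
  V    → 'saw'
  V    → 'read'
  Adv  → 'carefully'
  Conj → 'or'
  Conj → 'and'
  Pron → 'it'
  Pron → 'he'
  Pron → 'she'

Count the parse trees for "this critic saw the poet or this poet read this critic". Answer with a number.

[S [S [NP [Det this] [N critic]] [VP [V saw] [NP [Det the] [N poet]]]] [Conj or] [S [NP [Det this] [N poet]] [VP [V read] [NP [Det this] [N critic]]]]]
No rule offers an alternative attachment or grouping for any span, so this is the only derivation.

1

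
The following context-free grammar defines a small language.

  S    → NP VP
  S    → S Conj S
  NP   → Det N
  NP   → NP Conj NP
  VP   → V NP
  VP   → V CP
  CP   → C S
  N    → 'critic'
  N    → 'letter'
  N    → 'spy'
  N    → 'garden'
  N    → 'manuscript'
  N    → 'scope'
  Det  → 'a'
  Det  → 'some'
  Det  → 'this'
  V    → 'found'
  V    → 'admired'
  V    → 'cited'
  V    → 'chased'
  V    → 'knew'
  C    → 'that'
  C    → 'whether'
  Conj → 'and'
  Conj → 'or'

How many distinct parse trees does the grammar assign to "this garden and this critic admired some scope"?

1

[S [NP [NP [Det this] [N garden]] [Conj and] [NP [Det this] [N critic]]] [VP [V admired] [NP [Det some] [N scope]]]]
No rule offers an alternative attachment or grouping for any span, so this is the only derivation.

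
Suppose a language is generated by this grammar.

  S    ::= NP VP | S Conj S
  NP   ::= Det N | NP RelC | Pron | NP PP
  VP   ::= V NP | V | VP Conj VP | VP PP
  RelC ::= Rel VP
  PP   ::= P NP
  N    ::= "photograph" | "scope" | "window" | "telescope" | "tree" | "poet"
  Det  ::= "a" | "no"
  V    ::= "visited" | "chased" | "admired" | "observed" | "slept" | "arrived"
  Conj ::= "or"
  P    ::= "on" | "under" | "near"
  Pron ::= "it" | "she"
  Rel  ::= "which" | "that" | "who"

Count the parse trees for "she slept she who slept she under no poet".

4

Two of the 4 distinct bracketings:
[S [NP [Pron she]] [VP [V slept] [NP [NP [Pron she]] [RelC [Rel who] [VP [V slept] [NP [NP [Pron she]] [PP [P under] [NP [Det no] [N poet]]]]]]]]]
[S [NP [Pron she]] [VP [V slept] [NP [NP [Pron she]] [RelC [Rel who] [VP [VP [V slept] [NP [Pron she]]] [PP [P under] [NP [Det no] [N poet]]]]]]]]
The difference turns on whether NP → NP PP is used at the relevant span, versus an alternative expansion of NP.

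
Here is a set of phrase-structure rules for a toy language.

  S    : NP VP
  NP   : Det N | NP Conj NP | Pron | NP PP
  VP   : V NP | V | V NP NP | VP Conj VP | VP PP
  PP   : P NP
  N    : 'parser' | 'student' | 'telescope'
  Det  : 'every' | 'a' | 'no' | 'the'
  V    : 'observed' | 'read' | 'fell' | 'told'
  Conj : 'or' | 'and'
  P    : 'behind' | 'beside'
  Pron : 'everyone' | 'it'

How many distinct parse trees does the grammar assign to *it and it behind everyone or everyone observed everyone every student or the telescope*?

Two of the 5 distinct bracketings:
[S [NP [NP [Pron it]] [Conj and] [NP [NP [NP [Pron it]] [PP [P behind] [NP [Pron everyone]]]] [Conj or] [NP [Pron everyone]]]] [VP [V observed] [NP [Pron everyone]] [NP [NP [Det every] [N student]] [Conj or] [NP [Det the] [N telescope]]]]]
[S [NP [NP [Pron it]] [Conj and] [NP [NP [Pron it]] [PP [P behind] [NP [NP [Pron everyone]] [Conj or] [NP [Pron everyone]]]]]] [VP [V observed] [NP [Pron everyone]] [NP [NP [Det every] [N student]] [Conj or] [NP [Det the] [N telescope]]]]]
The trees differ in how a recursive rule is bracketed over the same span.

5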